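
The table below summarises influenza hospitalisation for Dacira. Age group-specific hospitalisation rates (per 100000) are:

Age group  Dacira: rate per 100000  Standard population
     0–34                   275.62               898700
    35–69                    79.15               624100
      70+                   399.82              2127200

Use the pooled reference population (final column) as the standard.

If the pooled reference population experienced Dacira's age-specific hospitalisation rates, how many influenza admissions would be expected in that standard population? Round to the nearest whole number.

Expected influenza admissions = Σ (standard pop × age-specific rate ÷ 100000)
= 898700×275.62/100000 + 624100×79.15/100000 + 2127200×399.82/100000
= 2477.00 + 493.98 + 8504.97 = 11475.94.

11476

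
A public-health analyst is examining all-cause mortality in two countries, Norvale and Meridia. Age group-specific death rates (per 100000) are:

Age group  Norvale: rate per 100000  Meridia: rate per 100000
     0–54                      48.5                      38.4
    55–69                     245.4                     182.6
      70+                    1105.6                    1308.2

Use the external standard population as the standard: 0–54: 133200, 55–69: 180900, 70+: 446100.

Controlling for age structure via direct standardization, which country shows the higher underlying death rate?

Meridia

Standard total = 760200; weights = 0.1752, 0.2380, 0.5868.
Norvale: 0.1752×48.5 + 0.2380×245.4 + 0.5868×1105.6 = 715.6817 per 100000.
Meridia: 0.1752×38.4 + 0.2380×182.6 + 0.5868×1308.2 = 817.8575 per 100000.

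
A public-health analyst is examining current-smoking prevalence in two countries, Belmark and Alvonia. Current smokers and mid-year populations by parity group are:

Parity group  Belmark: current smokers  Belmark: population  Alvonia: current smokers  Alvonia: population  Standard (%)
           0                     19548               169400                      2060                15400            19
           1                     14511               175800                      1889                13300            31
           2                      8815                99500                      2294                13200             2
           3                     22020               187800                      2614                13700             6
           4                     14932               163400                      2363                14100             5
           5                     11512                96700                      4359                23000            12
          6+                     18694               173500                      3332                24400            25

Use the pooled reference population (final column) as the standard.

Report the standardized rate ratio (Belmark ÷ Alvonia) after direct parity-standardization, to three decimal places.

Parity-specific rates per 1000 for Belmark: 115.396, 82.543, 88.593, 117.252, 91.383, 119.049, 107.746.
For Alvonia: 133.766, 142.030, 173.788, 190.803, 167.589, 189.522, 136.557.
Standard weights: 0.19, 0.31, 0.02, 0.06, 0.05, 0.12, 0.25.
Belmark: 0.1900×115.396 + 0.3100×82.543 + 0.0200×88.593 + 0.0600×117.252 + 0.0500×91.383 + 0.1200×119.049 + 0.2500×107.746 = 102.1120 per 1000.
Alvonia: 0.1900×133.766 + 0.3100×142.030 + 0.0200×173.788 + 0.0600×190.803 + 0.0500×167.589 + 0.1200×189.522 + 0.2500×136.557 = 149.6302 per 1000.
Ratio = 102.1120 ÷ 149.6302 = 0.68243.

0.682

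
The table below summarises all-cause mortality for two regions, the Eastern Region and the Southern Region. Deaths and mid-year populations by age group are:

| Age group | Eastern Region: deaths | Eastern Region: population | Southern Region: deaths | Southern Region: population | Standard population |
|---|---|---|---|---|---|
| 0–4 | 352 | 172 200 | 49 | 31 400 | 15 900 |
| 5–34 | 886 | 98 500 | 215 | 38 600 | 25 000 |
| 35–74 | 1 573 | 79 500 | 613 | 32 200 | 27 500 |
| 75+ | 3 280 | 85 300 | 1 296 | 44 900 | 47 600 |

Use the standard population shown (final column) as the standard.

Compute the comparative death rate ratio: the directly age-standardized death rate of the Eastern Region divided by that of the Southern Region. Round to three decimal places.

1.277

Age-specific rates per 1 000 for the Eastern Region: 2.044, 8.995, 19.786, 38.453.
For the Southern Region: 1.561, 5.570, 19.037, 28.864.
Standard total = 116 000; weights = 0.1371, 0.2155, 0.2371, 0.4103.
The Eastern Region: 0.1371×2.044 + 0.2155×8.995 + 0.2371×19.786 + 0.4103×38.453 = 22.6882 per 1 000.
The Southern Region: 0.1371×1.561 + 0.2155×5.570 + 0.2371×19.037 + 0.4103×28.864 = 17.7717 per 1 000.
Ratio = 22.6882 ÷ 17.7717 = 1.27665.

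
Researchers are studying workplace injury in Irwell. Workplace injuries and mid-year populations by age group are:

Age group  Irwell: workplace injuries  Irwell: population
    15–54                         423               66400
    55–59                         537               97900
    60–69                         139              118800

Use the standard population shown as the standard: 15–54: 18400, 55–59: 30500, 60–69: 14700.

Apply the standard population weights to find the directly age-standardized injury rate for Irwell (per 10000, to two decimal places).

47.44

Age-specific rates per 10000 for Irwell: 63.70, 54.85, 11.70.
Standard total = 63600; weights = 0.2893, 0.4796, 0.2311.
Standardized rate: 0.2893×63.70 + 0.4796×54.85 + 0.2311×11.70 = 47.4394 per 10000.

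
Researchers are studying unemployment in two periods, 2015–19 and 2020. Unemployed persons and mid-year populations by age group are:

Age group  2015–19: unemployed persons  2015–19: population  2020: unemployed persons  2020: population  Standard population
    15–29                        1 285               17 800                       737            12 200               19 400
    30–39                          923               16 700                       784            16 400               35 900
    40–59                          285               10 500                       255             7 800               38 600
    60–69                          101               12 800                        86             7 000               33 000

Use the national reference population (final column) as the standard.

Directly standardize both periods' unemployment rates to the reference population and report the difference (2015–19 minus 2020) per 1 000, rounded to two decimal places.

Age-specific rates per 1 000 for 2015–19: 72.191, 55.269, 27.143, 7.891.
For 2020: 60.410, 47.805, 32.692, 12.286.
Standard total = 126 900; weights = 0.1529, 0.2829, 0.3042, 0.2600.
2015–19: 0.1529×72.191 + 0.2829×55.269 + 0.3042×27.143 + 0.2600×7.891 = 36.9802 per 1 000.
2020: 0.1529×60.410 + 0.2829×47.805 + 0.3042×32.692 + 0.2600×12.286 = 35.8983 per 1 000.
Difference = 36.9802 − 35.8983 = 1.0818.

1.08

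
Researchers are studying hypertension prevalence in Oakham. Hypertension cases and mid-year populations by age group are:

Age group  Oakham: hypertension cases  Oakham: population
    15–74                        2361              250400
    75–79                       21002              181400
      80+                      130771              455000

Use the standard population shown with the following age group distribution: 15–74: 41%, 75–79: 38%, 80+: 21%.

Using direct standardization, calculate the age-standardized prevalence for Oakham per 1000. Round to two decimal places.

108.22

Age-specific rates per 1000 for Oakham: 9.429, 115.777, 287.409.
Standard weights: 0.41, 0.38, 0.21.
Standardized rate: 0.4100×9.429 + 0.3800×115.777 + 0.2100×287.409 = 108.2171 per 1000.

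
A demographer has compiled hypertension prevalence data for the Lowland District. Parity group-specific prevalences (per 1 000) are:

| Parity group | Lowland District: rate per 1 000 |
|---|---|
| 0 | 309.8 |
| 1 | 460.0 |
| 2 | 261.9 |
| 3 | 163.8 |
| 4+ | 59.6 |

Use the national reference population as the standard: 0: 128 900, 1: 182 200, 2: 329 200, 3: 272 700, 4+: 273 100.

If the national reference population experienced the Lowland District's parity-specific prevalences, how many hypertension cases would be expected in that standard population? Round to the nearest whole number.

Expected hypertension cases = Σ (standard pop × parity-specific rate ÷ 1 000)
= 128 900×309.8/1 000 + 182 200×460.0/1 000 + 329 200×261.9/1 000 + 272 700×163.8/1 000 + 273 100×59.6/1 000
= 39933.22 + 83812.00 + 86217.48 + 44668.26 + 16276.76 = 270907.72.

270908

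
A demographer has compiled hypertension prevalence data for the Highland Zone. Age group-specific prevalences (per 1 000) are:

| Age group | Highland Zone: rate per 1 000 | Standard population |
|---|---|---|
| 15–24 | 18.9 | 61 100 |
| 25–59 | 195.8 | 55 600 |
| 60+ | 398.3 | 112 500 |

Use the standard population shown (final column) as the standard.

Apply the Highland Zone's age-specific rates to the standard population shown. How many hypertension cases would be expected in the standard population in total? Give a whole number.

56850

Expected hypertension cases = Σ (standard pop × age-specific rate ÷ 1 000)
= 61 100×18.9/1 000 + 55 600×195.8/1 000 + 112 500×398.3/1 000
= 1154.79 + 10886.48 + 44808.75 = 56850.02.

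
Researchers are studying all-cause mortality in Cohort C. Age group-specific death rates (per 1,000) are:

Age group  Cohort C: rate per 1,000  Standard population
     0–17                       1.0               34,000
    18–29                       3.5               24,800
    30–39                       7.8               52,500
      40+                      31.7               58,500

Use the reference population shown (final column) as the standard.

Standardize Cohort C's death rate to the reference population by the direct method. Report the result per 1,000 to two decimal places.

Standard total = 169,800; weights = 0.2002, 0.1461, 0.3092, 0.3445.
Standardized rate: 0.2002×1.0 + 0.1461×3.5 + 0.3092×7.8 + 0.3445×31.7 = 14.0445 per 1,000.

14.04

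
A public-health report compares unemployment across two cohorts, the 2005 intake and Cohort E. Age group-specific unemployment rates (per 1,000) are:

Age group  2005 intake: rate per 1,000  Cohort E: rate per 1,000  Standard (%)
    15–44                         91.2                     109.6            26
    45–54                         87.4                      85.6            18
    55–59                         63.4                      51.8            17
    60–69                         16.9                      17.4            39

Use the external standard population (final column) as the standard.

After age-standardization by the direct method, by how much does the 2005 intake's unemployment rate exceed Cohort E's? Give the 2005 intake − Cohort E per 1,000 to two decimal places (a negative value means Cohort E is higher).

Standard weights: 0.26, 0.18, 0.17, 0.39.
The 2005 intake: 0.2600×91.2 + 0.1800×87.4 + 0.1700×63.4 + 0.3900×16.9 = 56.8130 per 1,000.
Cohort E: 0.2600×109.6 + 0.1800×85.6 + 0.1700×51.8 + 0.3900×17.4 = 59.4960 per 1,000.
Difference = 56.8130 − 59.4960 = -2.6830.

-2.68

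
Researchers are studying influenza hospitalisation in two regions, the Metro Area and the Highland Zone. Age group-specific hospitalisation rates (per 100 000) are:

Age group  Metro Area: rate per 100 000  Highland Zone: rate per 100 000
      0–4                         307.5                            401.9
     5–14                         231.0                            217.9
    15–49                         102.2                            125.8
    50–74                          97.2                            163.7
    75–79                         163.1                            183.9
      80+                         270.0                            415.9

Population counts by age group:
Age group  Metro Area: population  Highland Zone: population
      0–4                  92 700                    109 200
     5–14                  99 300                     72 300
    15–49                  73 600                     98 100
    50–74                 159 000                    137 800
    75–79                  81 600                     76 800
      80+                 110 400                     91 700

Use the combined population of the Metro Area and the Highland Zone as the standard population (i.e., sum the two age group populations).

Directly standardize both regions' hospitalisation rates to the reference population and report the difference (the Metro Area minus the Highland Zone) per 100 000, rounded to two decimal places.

-61.02

Combined standard total = 1 202 500; weights = 0.1679, 0.1427, 0.1428, 0.2468, 0.1317, 0.1681.
The Metro Area: 0.1679×307.5 + 0.1427×231.0 + 0.1428×102.2 + 0.2468×97.2 + 0.1317×163.1 + 0.1681×270.0 = 190.0396 per 100 000.
The Highland Zone: 0.1679×401.9 + 0.1427×217.9 + 0.1428×125.8 + 0.2468×163.7 + 0.1317×183.9 + 0.1681×415.9 = 251.0640 per 100 000.
Difference = 190.0396 − 251.0640 = -61.0244.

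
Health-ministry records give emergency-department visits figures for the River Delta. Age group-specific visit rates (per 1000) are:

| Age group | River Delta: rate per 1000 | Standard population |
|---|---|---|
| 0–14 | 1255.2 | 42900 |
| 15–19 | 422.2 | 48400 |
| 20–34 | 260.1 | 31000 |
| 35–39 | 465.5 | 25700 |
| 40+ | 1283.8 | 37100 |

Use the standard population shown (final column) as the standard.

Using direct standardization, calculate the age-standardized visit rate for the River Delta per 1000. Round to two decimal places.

766.82

Standard total = 185100; weights = 0.2318, 0.2615, 0.1675, 0.1388, 0.2004.
Standardized rate: 0.2318×1255.2 + 0.2615×422.2 + 0.1675×260.1 + 0.1388×465.5 + 0.2004×1283.8 = 766.8179 per 1000.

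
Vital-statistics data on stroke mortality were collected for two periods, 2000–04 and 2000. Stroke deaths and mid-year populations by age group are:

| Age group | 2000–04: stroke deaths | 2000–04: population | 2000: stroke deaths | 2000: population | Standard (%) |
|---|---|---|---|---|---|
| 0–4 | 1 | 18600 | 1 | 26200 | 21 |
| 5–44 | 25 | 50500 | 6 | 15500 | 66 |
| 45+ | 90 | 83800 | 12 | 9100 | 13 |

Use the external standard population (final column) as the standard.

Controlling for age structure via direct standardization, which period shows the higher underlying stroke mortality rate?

2000–04

Age-specific rates per 100000 for 2000–04: 5.38, 49.50, 107.40.
For 2000: 3.82, 38.71, 131.87.
Standard weights: 0.21, 0.66, 0.13.
2000–04: 0.2100×5.38 + 0.6600×49.50 + 0.1300×107.40 = 47.7641 per 100000.
2000: 0.2100×3.82 + 0.6600×38.71 + 0.1300×131.87 = 43.4928 per 100000.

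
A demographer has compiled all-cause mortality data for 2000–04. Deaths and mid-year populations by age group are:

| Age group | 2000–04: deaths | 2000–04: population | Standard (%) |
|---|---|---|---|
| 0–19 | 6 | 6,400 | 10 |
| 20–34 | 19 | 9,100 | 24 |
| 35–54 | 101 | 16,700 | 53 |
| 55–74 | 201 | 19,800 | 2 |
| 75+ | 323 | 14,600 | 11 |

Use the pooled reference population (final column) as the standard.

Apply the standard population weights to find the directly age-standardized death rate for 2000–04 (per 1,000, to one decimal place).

Age-specific rates per 1,000 for 2000–04: 0.938, 2.088, 6.048, 10.152, 22.123.
Standard weights: 0.10, 0.24, 0.53, 0.02, 0.11.
Standardized rate: 0.1000×0.938 + 0.2400×2.088 + 0.5300×6.048 + 0.0200×10.152 + 0.1100×22.123 = 6.4368 per 1,000.

6.4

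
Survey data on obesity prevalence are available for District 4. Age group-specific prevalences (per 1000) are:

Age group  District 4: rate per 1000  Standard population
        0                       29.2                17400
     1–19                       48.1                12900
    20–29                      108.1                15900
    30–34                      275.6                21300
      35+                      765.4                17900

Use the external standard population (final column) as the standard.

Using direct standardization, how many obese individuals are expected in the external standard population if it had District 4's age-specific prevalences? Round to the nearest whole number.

22418

Expected obese individuals = Σ (standard pop × age-specific rate ÷ 1000)
= 17400×29.2/1000 + 12900×48.1/1000 + 15900×108.1/1000 + 21300×275.6/1000 + 17900×765.4/1000
= 508.08 + 620.49 + 1718.79 + 5870.28 + 13700.66 = 22418.30.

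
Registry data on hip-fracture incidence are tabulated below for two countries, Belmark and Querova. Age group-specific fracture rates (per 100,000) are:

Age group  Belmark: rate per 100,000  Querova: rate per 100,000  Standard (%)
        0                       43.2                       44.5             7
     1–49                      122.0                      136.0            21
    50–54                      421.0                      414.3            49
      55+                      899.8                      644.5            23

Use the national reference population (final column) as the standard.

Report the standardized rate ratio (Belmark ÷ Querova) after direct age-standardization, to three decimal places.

Standard weights: 0.07, 0.21, 0.49, 0.23.
Belmark: 0.0700×43.2 + 0.2100×122.0 + 0.4900×421.0 + 0.2300×899.8 = 441.8880 per 100,000.
Querova: 0.0700×44.5 + 0.2100×136.0 + 0.4900×414.3 + 0.2300×644.5 = 382.9170 per 100,000.
Ratio = 441.8880 ÷ 382.9170 = 1.15400.

1.154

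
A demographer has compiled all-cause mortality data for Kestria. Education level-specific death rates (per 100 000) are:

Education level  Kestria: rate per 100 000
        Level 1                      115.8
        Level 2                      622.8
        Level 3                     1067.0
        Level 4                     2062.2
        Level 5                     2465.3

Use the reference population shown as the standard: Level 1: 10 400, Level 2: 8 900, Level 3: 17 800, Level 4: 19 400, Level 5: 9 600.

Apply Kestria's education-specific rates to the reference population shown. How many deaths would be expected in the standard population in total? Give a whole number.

Expected deaths = Σ (standard pop × education-specific rate ÷ 100 000)
= 10 400×115.8/100 000 + 8 900×622.8/100 000 + 17 800×1067.0/100 000 + 19 400×2062.2/100 000 + 9 600×2465.3/100 000
= 12.04 + 55.43 + 189.93 + 400.07 + 236.67 = 894.13.

894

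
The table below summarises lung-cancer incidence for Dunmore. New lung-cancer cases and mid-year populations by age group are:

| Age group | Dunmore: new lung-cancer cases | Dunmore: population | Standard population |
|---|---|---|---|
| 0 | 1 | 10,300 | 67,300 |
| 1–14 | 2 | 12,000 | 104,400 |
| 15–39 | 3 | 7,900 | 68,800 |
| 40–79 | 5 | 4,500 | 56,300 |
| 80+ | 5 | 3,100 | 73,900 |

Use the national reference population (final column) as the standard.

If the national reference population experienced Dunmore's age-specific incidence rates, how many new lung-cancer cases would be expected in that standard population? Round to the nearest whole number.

232

Age-specific rates per 100,000 for Dunmore: 9.71, 16.67, 37.97, 111.11, 161.29.
Expected new lung-cancer cases = Σ (standard pop × age-specific rate ÷ 100,000)
= 67,300×9.71/100,000 + 104,400×16.67/100,000 + 68,800×37.97/100,000 + 56,300×111.11/100,000 + 73,900×161.29/100,000
= 6.53 + 17.40 + 26.13 + 62.56 + 119.19 = 231.81.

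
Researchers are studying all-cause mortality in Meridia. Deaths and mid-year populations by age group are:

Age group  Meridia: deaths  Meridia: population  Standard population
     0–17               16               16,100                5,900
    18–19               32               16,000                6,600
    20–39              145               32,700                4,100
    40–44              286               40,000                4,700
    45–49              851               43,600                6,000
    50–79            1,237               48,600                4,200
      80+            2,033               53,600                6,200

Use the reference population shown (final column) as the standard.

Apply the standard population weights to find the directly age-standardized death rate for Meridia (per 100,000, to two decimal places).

1405.89

Age-specific rates per 100,000 for Meridia: 99.38, 200.00, 443.43, 715.00, 1951.83, 2545.27, 3792.91.
Standard total = 37,700; weights = 0.1565, 0.1751, 0.1088, 0.1247, 0.1592, 0.1114, 0.1645.
Standardized rate: 0.1565×99.38 + 0.1751×200.00 + 0.1088×443.43 + 0.1247×715.00 + 0.1592×1951.83 + 0.1114×2545.27 + 0.1645×3792.91 = 1405.8901 per 100,000.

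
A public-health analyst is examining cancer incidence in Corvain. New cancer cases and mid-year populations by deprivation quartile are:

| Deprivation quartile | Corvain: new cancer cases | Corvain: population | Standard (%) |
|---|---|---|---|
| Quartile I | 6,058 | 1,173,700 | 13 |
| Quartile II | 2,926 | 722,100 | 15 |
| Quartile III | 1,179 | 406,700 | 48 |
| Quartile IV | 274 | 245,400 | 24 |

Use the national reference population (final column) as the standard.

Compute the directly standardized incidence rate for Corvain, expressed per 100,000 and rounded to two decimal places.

Deprivation-specific rates per 100,000 for Corvain: 516.15, 405.21, 289.89, 111.65.
Standard weights: 0.13, 0.15, 0.48, 0.24.
Standardized rate: 0.1300×516.15 + 0.1500×405.21 + 0.4800×289.89 + 0.2400×111.65 = 293.8263 per 100,000.

293.83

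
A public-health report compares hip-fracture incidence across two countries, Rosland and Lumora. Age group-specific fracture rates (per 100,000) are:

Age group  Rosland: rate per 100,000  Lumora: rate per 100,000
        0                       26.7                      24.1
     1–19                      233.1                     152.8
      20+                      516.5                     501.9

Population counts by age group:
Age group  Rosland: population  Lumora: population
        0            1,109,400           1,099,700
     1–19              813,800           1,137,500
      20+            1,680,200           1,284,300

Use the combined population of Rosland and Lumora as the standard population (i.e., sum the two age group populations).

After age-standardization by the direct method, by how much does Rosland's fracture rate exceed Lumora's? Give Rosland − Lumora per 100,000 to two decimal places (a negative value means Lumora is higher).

28.87

Combined standard total = 7,124,900; weights = 0.3101, 0.2739, 0.4161.
Rosland: 0.3101×26.7 + 0.2739×233.1 + 0.4161×516.5 = 287.0209 per 100,000.
Lumora: 0.3101×24.1 + 0.2739×152.8 + 0.4161×501.9 = 258.1483 per 100,000.
Difference = 287.0209 − 258.1483 = 28.8727.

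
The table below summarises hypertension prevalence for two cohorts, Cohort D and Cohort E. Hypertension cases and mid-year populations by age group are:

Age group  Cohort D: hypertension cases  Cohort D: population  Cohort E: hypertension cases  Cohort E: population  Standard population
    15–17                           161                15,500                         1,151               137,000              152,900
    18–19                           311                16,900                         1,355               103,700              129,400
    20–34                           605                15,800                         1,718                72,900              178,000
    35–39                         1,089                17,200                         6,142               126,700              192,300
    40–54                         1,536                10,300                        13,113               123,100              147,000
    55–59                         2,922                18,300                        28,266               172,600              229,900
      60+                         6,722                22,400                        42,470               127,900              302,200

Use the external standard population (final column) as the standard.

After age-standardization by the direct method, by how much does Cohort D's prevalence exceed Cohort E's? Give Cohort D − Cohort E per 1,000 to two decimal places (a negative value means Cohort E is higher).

1.60

Age-specific rates per 1,000 for Cohort D: 10.387, 18.402, 38.291, 63.314, 149.126, 159.672, 300.089.
For Cohort E: 8.401, 13.067, 23.567, 48.477, 106.523, 163.766, 332.056.
Standard total = 1,331,700; weights = 0.1148, 0.0972, 0.1337, 0.1444, 0.1104, 0.1726, 0.2269.
Cohort D: 0.1148×10.387 + 0.0972×18.402 + 0.1337×38.291 + 0.1444×63.314 + 0.1104×149.126 + 0.1726×159.672 + 0.2269×300.089 = 129.3668 per 1,000.
Cohort E: 0.1148×8.401 + 0.0972×13.067 + 0.1337×23.567 + 0.1444×48.477 + 0.1104×106.523 + 0.1726×163.766 + 0.2269×332.056 = 127.7678 per 1,000.
Difference = 129.3668 − 127.7678 = 1.5989.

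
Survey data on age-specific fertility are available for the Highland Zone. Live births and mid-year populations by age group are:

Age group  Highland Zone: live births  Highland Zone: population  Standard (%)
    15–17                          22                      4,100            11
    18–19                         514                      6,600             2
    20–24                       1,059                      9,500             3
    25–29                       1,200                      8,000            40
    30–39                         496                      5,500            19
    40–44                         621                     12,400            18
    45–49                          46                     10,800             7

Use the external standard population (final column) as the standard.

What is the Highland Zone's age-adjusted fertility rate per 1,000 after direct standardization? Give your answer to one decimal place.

91.9

Age-specific rates per 1,000 for the Highland Zone: 5.366, 77.879, 111.474, 150.000, 90.182, 50.081, 4.259.
Standard weights: 0.11, 0.02, 0.03, 0.40, 0.19, 0.18, 0.07.
Standardized rate: 0.1100×5.366 + 0.0200×77.879 + 0.0300×111.474 + 0.4000×150.000 + 0.1900×90.182 + 0.1800×50.081 + 0.0700×4.259 = 91.9392 per 1,000.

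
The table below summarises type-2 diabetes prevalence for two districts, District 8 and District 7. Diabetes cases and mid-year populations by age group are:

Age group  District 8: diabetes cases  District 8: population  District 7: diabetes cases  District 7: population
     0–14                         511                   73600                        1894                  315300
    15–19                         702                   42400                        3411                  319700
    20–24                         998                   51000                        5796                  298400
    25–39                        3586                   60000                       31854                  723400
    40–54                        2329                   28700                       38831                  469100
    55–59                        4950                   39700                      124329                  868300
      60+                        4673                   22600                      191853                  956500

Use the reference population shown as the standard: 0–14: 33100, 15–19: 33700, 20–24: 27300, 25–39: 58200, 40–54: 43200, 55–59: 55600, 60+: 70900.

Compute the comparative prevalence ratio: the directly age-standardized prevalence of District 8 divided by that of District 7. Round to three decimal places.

Age-specific rates per 1000 for District 8: 6.943, 16.557, 19.569, 59.767, 81.150, 124.685, 206.770.
For District 7: 6.007, 10.669, 19.424, 44.034, 82.778, 143.187, 200.578.
Standard total = 322000; weights = 0.1028, 0.1047, 0.0848, 0.1807, 0.1342, 0.1727, 0.2202.
District 8: 0.1028×6.943 + 0.1047×16.557 + 0.0848×19.569 + 0.1807×59.767 + 0.1342×81.150 + 0.1727×124.685 + 0.2202×206.770 = 92.8527 per 1000.
District 7: 0.1028×6.007 + 0.1047×10.669 + 0.0848×19.424 + 0.1807×44.034 + 0.1342×82.778 + 0.1727×143.187 + 0.2202×200.578 = 91.3341 per 1000.
Ratio = 92.8527 ÷ 91.3341 = 1.01663.

1.017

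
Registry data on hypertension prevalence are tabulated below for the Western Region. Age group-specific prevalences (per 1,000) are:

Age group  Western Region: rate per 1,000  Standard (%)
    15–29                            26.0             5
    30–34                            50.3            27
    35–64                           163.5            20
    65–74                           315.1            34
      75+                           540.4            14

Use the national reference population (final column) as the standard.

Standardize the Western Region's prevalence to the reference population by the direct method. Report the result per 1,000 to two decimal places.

230.37

Standard weights: 0.05, 0.27, 0.20, 0.34, 0.14.
Standardized rate: 0.0500×26.0 + 0.2700×50.3 + 0.2000×163.5 + 0.3400×315.1 + 0.1400×540.4 = 230.3710 per 1,000.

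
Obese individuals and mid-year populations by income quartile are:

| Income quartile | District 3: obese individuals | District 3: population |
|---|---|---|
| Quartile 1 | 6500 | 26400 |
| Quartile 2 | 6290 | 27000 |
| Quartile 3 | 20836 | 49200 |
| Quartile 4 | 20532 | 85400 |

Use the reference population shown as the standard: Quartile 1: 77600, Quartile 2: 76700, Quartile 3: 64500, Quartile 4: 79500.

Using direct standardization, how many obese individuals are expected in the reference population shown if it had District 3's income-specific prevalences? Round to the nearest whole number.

83403

Income-specific rates per 1000 for District 3: 246.212, 232.963, 423.496, 240.422.
Expected obese individuals = Σ (standard pop × income-specific rate ÷ 1000)
= 77600×246.212/1000 + 76700×232.963/1000 + 64500×423.496/1000 + 79500×240.422/1000
= 19106.06 + 17868.26 + 27315.49 + 19113.51 = 83403.32.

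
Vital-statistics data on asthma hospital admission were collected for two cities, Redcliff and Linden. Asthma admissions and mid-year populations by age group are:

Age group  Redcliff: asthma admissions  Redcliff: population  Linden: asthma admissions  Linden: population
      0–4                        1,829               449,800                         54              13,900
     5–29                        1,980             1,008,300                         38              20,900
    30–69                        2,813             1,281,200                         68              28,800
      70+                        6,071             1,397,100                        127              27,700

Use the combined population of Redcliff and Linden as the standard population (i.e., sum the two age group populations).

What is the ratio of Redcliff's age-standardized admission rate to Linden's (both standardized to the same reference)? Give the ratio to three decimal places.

0.976

Age-specific rates per 10,000 for Redcliff: 40.66, 19.64, 21.96, 43.45.
For Linden: 38.85, 18.18, 23.61, 45.85.
Combined standard total = 4,227,700; weights = 0.1097, 0.2434, 0.3099, 0.3370.
Redcliff: 0.1097×40.66 + 0.2434×19.64 + 0.3099×21.96 + 0.3370×43.45 = 30.6885 per 10,000.
Linden: 0.1097×38.85 + 0.2434×18.18 + 0.3099×23.61 + 0.3370×45.85 = 31.4550 per 10,000.
Ratio = 30.6885 ÷ 31.4550 = 0.97563.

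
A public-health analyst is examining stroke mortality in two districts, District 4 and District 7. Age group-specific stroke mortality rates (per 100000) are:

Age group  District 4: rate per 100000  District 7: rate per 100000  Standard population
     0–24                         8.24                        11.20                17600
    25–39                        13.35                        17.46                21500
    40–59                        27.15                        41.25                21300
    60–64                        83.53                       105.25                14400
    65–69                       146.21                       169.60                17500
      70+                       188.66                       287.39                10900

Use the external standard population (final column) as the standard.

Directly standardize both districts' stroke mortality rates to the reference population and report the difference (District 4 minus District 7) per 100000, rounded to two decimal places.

-21.70

Standard total = 103200; weights = 0.1705, 0.2083, 0.2064, 0.1395, 0.1696, 0.1056.
District 4: 0.1705×8.24 + 0.2083×13.35 + 0.2064×27.15 + 0.1395×83.53 + 0.1696×146.21 + 0.1056×188.66 = 66.1652 per 100000.
District 7: 0.1705×11.20 + 0.2083×17.46 + 0.2064×41.25 + 0.1395×105.25 + 0.1696×169.60 + 0.1056×287.39 = 87.8613 per 100000.
Difference = 66.1652 − 87.8613 = -21.6961.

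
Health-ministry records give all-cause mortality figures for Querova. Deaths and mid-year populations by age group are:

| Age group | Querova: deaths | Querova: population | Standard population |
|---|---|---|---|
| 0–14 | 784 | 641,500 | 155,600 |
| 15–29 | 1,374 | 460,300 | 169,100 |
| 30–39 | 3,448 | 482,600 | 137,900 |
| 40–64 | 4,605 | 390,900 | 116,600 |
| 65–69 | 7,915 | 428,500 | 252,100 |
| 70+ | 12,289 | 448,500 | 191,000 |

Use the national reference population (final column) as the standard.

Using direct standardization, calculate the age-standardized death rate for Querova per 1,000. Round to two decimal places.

12.66

Age-specific rates per 1,000 for Querova: 1.222, 2.985, 7.145, 11.781, 18.471, 27.400.
Standard total = 1,022,300; weights = 0.1522, 0.1654, 0.1349, 0.1141, 0.2466, 0.1868.
Standardized rate: 0.1522×1.222 + 0.1654×2.985 + 0.1349×7.145 + 0.1141×11.781 + 0.2466×18.471 + 0.1868×27.400 = 12.6615 per 1,000.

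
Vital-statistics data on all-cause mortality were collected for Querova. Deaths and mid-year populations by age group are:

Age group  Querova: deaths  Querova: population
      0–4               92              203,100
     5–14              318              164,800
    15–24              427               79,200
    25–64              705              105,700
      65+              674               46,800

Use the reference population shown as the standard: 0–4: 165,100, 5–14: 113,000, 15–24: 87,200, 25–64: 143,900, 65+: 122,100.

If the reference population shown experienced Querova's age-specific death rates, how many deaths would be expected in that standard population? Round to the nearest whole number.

Age-specific rates per 1,000 for Querova: 0.453, 1.930, 5.391, 6.670, 14.402.
Expected deaths = Σ (standard pop × age-specific rate ÷ 1,000)
= 165,100×0.453/1,000 + 113,000×1.930/1,000 + 87,200×5.391/1,000 + 143,900×6.670/1,000 + 122,100×14.402/1,000
= 74.79 + 218.05 + 470.13 + 959.79 + 1758.45 = 3481.20.

3481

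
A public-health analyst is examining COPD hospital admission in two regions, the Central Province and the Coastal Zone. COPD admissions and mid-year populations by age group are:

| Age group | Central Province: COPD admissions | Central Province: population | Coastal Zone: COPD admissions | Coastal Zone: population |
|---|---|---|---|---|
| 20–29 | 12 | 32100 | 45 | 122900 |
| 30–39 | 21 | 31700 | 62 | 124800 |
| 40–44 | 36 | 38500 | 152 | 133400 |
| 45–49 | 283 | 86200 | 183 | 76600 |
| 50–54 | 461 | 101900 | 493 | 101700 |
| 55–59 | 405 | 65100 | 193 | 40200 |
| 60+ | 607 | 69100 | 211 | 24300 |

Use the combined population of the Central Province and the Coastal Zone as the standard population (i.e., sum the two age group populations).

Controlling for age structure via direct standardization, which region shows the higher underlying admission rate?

Central Province

Age-specific rates per 10000 for the Central Province: 3.74, 6.62, 9.35, 32.83, 45.24, 62.21, 87.84.
For the Coastal Zone: 3.66, 4.97, 11.39, 23.89, 48.48, 48.01, 86.83.
Combined standard total = 1048500; weights = 0.1478, 0.1493, 0.1639, 0.1553, 0.1942, 0.1004, 0.0891.
The Central Province: 0.1478×3.74 + 0.1493×6.62 + 0.1639×9.35 + 0.1553×32.83 + 0.1942×45.24 + 0.1004×62.21 + 0.0891×87.84 = 31.0299 per 10000.
The Coastal Zone: 0.1478×3.66 + 0.1493×4.97 + 0.1639×11.39 + 0.1553×23.89 + 0.1942×48.48 + 0.1004×48.01 + 0.0891×86.83 = 28.8300 per 10000.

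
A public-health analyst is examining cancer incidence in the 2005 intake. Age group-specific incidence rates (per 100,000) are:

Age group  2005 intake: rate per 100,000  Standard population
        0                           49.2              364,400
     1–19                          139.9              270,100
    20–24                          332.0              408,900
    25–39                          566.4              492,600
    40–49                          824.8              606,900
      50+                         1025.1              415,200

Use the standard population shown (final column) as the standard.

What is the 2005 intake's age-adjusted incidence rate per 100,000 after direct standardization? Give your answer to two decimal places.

545.98

Standard total = 2,558,100; weights = 0.1424, 0.1056, 0.1598, 0.1926, 0.2372, 0.1623.
Standardized rate: 0.1424×49.2 + 0.1056×139.9 + 0.1598×332.0 + 0.1926×566.4 + 0.2372×824.8 + 0.1623×1025.1 = 545.9800 per 100,000.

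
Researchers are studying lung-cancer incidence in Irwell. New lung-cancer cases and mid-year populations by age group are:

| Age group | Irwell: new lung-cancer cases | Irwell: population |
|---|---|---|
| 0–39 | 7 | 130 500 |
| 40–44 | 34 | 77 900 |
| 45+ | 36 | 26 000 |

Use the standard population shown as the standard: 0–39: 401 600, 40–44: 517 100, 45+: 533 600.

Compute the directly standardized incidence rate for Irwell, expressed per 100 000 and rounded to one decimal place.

67.9

Age-specific rates per 100 000 for Irwell: 5.36, 43.65, 138.46.
Standard total = 1 452 300; weights = 0.2765, 0.3561, 0.3674.
Standardized rate: 0.2765×5.36 + 0.3561×43.65 + 0.3674×138.46 = 67.8967 per 100 000.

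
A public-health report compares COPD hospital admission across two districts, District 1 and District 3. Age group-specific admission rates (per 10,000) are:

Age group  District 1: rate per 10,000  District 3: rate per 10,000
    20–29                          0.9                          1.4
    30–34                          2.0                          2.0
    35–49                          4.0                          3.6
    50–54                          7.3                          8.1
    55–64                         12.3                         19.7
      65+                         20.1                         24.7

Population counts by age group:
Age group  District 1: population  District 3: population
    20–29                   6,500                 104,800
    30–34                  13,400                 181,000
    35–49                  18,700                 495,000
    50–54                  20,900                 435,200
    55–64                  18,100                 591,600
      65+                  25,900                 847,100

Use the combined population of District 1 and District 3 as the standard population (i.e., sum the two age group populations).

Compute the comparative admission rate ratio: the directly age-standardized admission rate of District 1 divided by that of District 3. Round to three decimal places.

0.780

Combined standard total = 2,758,200; weights = 0.0404, 0.0705, 0.1862, 0.1654, 0.2210, 0.3165.
District 1: 0.0404×0.9 + 0.0705×2.0 + 0.1862×4.0 + 0.1654×7.3 + 0.2210×12.3 + 0.3165×20.1 = 11.2102 per 10,000.
District 3: 0.0404×1.4 + 0.0705×2.0 + 0.1862×3.6 + 0.1654×8.1 + 0.2210×19.7 + 0.3165×24.7 = 14.3799 per 10,000.
Ratio = 11.2102 ÷ 14.3799 = 0.77957.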